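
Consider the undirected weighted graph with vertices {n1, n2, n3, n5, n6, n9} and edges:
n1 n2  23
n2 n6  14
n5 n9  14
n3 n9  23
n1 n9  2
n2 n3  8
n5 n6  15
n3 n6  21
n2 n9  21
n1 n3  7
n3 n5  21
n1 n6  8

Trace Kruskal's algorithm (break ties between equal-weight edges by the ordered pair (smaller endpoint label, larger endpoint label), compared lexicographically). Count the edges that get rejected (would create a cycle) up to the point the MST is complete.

1

Kruskal's algorithm — process edges by increasing weight (ties by edge label):
n1 n9 (2): add. Components now {n2} {n6} {n1,n9} {n3} {n5}
n1 n3 (7): add. Components now {n2} {n6} {n1,n3,n9} {n5}
n1 n6 (8): add. Components now {n2} {n1,n3,n6,n9} {n5}
n2 n3 (8): add. Components now {n1,n2,n3,n6,n9} {n5}
n2 n6 (14): skip — n2 and n6 already connected.
n5 n9 (14): add. Components now {n1,n2,n3,n5,n6,n9}
Edges rejected before the tree was complete: 1.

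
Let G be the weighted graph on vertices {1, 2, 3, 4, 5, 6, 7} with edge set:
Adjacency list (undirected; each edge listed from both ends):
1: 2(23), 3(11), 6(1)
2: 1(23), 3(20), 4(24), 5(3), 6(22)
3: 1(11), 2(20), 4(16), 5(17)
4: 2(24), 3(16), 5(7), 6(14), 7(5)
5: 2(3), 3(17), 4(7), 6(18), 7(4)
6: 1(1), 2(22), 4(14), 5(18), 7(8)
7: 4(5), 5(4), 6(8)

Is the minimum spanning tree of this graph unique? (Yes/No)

Yes

Sort edges by weight, then run Kruskal:
1–6 (1): add. Components now {1,6} {2} {3} {4} {5} {7}
2–5 (3): add. Components now {1,6} {2,5} {3} {4} {7}
5–7 (4): add. Components now {1,6} {2,5,7} {3} {4}
4–7 (5): add. Components now {1,6} {2,4,5,7} {3}
4–5 (7): skip — 4 and 5 already connected.
6–7 (8): add. Components now {1,2,4,5,6,7} {3}
1–3 (11): add. Components now {1,2,3,4,5,6,7}
Every non-tree edge has weight strictly greater than the heaviest edge on the tree path between its endpoints, so the MST is unique.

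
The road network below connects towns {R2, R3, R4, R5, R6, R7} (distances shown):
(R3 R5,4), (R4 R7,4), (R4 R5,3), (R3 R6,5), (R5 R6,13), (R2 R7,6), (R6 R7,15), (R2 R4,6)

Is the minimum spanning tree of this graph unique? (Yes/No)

Kruskal: consider edges lightest-first.
R4 R5 (3): add — endpoints in different components.
R3 R5 (4): add — endpoints in different components.
R4 R7 (4): add — endpoints in different components.
R3 R6 (5): add — endpoints in different components.
R2 R4 (6): add — endpoints in different components.
Non-tree edge R2 R7 has weight 6, equal to the heaviest edge on its tree cycle — swapping gives another MST of the same weight. Not unique.

No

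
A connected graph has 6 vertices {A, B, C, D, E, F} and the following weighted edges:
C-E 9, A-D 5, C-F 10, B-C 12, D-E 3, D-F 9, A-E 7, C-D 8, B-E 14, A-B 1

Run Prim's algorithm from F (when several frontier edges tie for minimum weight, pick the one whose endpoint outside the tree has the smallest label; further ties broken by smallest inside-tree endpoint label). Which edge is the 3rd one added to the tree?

Grow the tree from F using Prim:
Step 1: cheapest edge leaving the tree is D-F (9); add D.
Step 2: cheapest edge leaving the tree is D-E (3); add E.
Step 3: cheapest edge leaving the tree is A-D (5); add A.
Step 4: cheapest edge leaving the tree is A-B (1); add B.
Step 5: cheapest edge leaving the tree is C-D (8); add C.
The 3rd edge added is A-D.

A-D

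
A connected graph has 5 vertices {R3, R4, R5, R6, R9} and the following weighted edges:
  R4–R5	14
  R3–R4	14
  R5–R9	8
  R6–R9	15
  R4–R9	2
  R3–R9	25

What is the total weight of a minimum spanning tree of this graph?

Kruskal: consider edges lightest-first.
R4–R9 (2): add — endpoints in different components.
R5–R9 (8): add — endpoints in different components.
R3–R4 (14): add — endpoints in different components.
R4–R5 (14): skip — R5 and R4 already connected.
R6–R9 (15): add — endpoints in different components.
MST edges: R4–R9, R5–R9, R3–R4, R6–R9; total weight 2+8+14+15 = 39.

39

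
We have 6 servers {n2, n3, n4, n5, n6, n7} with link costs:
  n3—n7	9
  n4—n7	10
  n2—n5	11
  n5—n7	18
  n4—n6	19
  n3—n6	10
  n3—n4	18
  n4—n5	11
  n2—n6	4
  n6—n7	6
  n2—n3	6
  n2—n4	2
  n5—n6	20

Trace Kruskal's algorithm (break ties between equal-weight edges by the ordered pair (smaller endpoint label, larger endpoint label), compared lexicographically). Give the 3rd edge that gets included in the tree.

n2-n3

Kruskal: consider edges lightest-first.
n2—n4 (2): add — endpoints in different components.
n2—n6 (4): add — endpoints in different components.
n2—n3 (6): add — endpoints in different components.
n6—n7 (6): add — endpoints in different components.
n3—n7 (9): skip — n7 and n3 already connected.
n3—n6 (10): skip — n6 and n3 already connected.
n4—n7 (10): skip — n4 and n7 already connected.
n2—n5 (11): add — endpoints in different components.
The 3rd edge added is n2—n3.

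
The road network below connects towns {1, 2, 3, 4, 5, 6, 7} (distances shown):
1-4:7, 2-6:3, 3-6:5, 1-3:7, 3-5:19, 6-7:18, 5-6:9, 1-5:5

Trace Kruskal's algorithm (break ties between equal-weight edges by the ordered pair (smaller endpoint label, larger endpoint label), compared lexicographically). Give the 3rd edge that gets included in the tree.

3-6

Kruskal's algorithm — process edges by increasing weight (ties by edge label):
2-6 (3): add — endpoints in different components.
1-5 (5): add — endpoints in different components.
3-6 (5): add — endpoints in different components.
1-3 (7): add — endpoints in different components.
1-4 (7): add — endpoints in different components.
5-6 (9): skip — 5 and 6 already connected.
6-7 (18): add — endpoints in different components.
The 3rd edge added is 3-6.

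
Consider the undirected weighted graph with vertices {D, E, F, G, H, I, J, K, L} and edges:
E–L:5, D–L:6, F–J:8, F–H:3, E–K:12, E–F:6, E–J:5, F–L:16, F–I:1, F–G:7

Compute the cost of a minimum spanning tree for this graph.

Prim's algorithm from I:
Step 1: cheapest edge leaving the tree is F–I (1); add F.
Step 2: cheapest edge leaving the tree is F–H (3); add H.
Step 3: cheapest edge leaving the tree is E–F (6); add E.
Step 4: cheapest edge leaving the tree is E–J (5); add J.
Step 5: cheapest edge leaving the tree is E–L (5); add L.
Step 6: cheapest edge leaving the tree is D–L (6); add D.
Step 7: cheapest edge leaving the tree is F–G (7); add G.
Step 8: cheapest edge leaving the tree is E–K (12); add K.
MST edges: F–I, F–H, E–F, E–J, E–L, D–L, F–G, E–K; total weight 1+3+6+5+5+6+7+12 = 45.

45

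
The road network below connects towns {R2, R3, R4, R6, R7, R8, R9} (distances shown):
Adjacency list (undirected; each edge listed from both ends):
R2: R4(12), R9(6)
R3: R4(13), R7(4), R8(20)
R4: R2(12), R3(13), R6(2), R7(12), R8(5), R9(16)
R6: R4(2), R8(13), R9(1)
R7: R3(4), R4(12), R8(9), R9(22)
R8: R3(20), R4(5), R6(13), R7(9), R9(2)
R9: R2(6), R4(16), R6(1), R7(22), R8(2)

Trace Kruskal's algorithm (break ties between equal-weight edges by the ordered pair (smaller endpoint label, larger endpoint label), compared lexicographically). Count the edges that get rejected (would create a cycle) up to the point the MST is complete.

1

Sort edges by weight, then run Kruskal:
R6–R9 (1): add — endpoints in different components.
R4–R6 (2): add — endpoints in different components.
R8–R9 (2): add — endpoints in different components.
R3–R7 (4): add — endpoints in different components.
R4–R8 (5): skip — R8 and R4 already connected.
R2–R9 (6): add — endpoints in different components.
R7–R8 (9): add — endpoints in different components.
Edges rejected before the tree was complete: 1.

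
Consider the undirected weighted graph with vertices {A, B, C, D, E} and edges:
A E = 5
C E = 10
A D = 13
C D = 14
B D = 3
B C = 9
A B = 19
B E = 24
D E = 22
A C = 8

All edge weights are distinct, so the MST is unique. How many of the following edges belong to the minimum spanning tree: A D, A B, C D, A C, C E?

1

Kruskal's algorithm — process edges by increasing weight (ties by edge label):
B D (3): add — endpoints in different components.
A E (5): add — endpoints in different components.
A C (8): add — endpoints in different components.
B C (9): add — endpoints in different components.
MST edge set: {B D, A E, A C, B C}.
Of the listed edges, {A C} are in the MST → 1.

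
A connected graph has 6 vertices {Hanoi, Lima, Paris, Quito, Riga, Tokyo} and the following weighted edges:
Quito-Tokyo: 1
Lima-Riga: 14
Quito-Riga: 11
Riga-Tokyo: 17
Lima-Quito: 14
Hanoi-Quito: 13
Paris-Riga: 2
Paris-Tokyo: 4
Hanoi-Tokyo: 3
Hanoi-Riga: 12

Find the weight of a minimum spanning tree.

Prim, starting at Lima.
Step 1: cheapest edge leaving the tree is Lima-Quito (14); add Quito.
Step 2: cheapest edge leaving the tree is Quito-Tokyo (1); add Tokyo.
Step 3: cheapest edge leaving the tree is Hanoi-Tokyo (3); add Hanoi.
Step 4: cheapest edge leaving the tree is Paris-Tokyo (4); add Paris.
Step 5: cheapest edge leaving the tree is Paris-Riga (2); add Riga.
MST edges: Lima-Quito, Quito-Tokyo, Hanoi-Tokyo, Paris-Tokyo, Paris-Riga; total weight 14+1+3+4+2 = 24.

24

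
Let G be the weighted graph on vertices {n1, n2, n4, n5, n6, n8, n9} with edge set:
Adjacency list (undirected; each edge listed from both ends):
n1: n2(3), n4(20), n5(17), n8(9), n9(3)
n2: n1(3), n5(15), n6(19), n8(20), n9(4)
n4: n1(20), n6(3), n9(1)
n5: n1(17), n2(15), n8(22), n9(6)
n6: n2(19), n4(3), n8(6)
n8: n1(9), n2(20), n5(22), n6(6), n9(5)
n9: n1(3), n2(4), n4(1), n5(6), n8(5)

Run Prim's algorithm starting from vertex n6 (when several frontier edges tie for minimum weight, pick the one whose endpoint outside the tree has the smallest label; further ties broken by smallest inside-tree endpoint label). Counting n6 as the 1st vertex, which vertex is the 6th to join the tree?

n8

Prim's algorithm from n6:
Step 1: cheapest edge leaving the tree is n4-n6 (3); add n4.
Step 2: cheapest edge leaving the tree is n4-n9 (1); add n9.
Step 3: cheapest edge leaving the tree is n1-n9 (3); add n1.
Step 4: cheapest edge leaving the tree is n1-n2 (3); add n2.
Step 5: cheapest edge leaving the tree is n8-n9 (5); add n8.
Step 6: cheapest edge leaving the tree is n5-n9 (6); add n5.
Vertex order: n6, n4, n9, n1, n2, n8, n5. The 6th vertex is n8.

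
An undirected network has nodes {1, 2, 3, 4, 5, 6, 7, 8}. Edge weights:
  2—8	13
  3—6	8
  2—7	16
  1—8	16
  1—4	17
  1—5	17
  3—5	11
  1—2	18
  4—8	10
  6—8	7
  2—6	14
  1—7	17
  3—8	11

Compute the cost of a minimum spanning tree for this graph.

81

Kruskal's algorithm — process edges by increasing weight (ties by edge label):
6—8 (7): add — endpoints in different components.
3—6 (8): add — endpoints in different components.
4—8 (10): add — endpoints in different components.
3—5 (11): add — endpoints in different components.
3—8 (11): skip — 3 and 8 already connected.
2—8 (13): add — endpoints in different components.
2—6 (14): skip — 2 and 6 already connected.
1—8 (16): add — endpoints in different components.
2—7 (16): add — endpoints in different components.
MST edges: 6—8, 3—6, 4—8, 3—5, 2—8, 1—8, 2—7; total weight 7+8+10+11+13+16+16 = 81.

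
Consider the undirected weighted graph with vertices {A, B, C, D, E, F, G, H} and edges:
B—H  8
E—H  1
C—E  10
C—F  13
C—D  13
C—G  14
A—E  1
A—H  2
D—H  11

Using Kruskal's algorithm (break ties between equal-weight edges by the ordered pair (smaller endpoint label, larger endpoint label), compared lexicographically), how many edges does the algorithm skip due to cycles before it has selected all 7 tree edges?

2

Kruskal's algorithm — process edges by increasing weight (ties by edge label):
A—E (1): add — endpoints in different components.
E—H (1): add — endpoints in different components.
A—H (2): skip — A and H already connected.
B—H (8): add — endpoints in different components.
C—E (10): add — endpoints in different components.
D—H (11): add — endpoints in different components.
C—D (13): skip — C and D already connected.
C—F (13): add — endpoints in different components.
C—G (14): add — endpoints in different components.
Edges rejected before the tree was complete: 2.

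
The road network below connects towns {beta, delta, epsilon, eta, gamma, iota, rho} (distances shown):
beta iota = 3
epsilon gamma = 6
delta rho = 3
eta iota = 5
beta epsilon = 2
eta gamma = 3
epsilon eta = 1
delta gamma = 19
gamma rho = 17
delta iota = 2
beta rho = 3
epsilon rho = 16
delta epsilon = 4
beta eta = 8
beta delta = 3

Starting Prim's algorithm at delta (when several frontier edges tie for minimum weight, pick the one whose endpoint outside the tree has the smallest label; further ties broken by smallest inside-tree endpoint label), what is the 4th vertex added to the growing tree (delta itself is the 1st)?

epsilon

Prim, starting at delta.
Step 1: cheapest edge leaving the tree is delta iota (2); add iota.
Step 2: cheapest edge leaving the tree is beta delta (3); add beta.
Step 3: cheapest edge leaving the tree is beta epsilon (2); add epsilon.
Step 4: cheapest edge leaving the tree is epsilon eta (1); add eta.
Step 5: cheapest edge leaving the tree is eta gamma (3); add gamma.
Step 6: cheapest edge leaving the tree is beta rho (3); add rho.
Vertex order: delta, iota, beta, epsilon, eta, gamma, rho. The 4th vertex is epsilon.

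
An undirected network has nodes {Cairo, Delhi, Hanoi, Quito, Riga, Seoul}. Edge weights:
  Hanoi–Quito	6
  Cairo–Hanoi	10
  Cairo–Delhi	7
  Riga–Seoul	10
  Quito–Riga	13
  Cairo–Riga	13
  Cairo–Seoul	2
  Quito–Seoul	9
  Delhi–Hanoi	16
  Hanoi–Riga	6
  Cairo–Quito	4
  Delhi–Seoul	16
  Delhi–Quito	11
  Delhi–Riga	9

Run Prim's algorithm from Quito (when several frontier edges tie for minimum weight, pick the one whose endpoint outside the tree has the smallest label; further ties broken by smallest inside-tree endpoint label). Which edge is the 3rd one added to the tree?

Hanoi-Quito

Prim, starting at Quito.
Step 1: cheapest edge leaving the tree is Cairo–Quito (4); add Cairo.
Step 2: cheapest edge leaving the tree is Cairo–Seoul (2); add Seoul.
Step 3: cheapest edge leaving the tree is Hanoi–Quito (6); add Hanoi.
Step 4: cheapest edge leaving the tree is Hanoi–Riga (6); add Riga.
Step 5: cheapest edge leaving the tree is Cairo–Delhi (7); add Delhi.
The 3rd edge added is Hanoi–Quito.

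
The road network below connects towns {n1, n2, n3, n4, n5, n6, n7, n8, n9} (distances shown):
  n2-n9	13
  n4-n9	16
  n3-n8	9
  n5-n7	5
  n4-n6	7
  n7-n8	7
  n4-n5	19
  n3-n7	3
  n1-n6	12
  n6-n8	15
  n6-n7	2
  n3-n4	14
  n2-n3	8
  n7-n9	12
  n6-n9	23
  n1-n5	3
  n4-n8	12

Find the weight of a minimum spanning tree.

47

Prim, starting at n6.
Step 1: cheapest edge leaving the tree is n6-n7 (2); add n7.
Step 2: cheapest edge leaving the tree is n3-n7 (3); add n3.
Step 3: cheapest edge leaving the tree is n5-n7 (5); add n5.
Step 4: cheapest edge leaving the tree is n1-n5 (3); add n1.
Step 5: cheapest edge leaving the tree is n4-n6 (7); add n4.
Step 6: cheapest edge leaving the tree is n7-n8 (7); add n8.
Step 7: cheapest edge leaving the tree is n2-n3 (8); add n2.
Step 8: cheapest edge leaving the tree is n7-n9 (12); add n9.
MST edges: n6-n7, n3-n7, n5-n7, n1-n5, n4-n6, n7-n8, n2-n3, n7-n9; total weight 2+3+5+3+7+7+8+12 = 47.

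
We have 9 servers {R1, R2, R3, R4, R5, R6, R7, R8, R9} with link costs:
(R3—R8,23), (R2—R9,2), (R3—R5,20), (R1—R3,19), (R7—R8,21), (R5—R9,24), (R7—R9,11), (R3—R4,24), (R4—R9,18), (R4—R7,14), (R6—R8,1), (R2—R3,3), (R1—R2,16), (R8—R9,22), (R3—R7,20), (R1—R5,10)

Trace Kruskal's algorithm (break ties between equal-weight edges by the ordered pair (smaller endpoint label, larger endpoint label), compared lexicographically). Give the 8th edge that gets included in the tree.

Sort edges by weight, then run Kruskal:
R6—R8 (1): add — endpoints in different components.
R2—R9 (2): add — endpoints in different components.
R2—R3 (3): add — endpoints in different components.
R1—R5 (10): add — endpoints in different components.
R7—R9 (11): add — endpoints in different components.
R4—R7 (14): add — endpoints in different components.
R1—R2 (16): add — endpoints in different components.
R4—R9 (18): skip — R4 and R9 already connected.
R1—R3 (19): skip — R1 and R3 already connected.
R3—R5 (20): skip — R5 and R3 already connected.
R3—R7 (20): skip — R3 and R7 already connected.
R7—R8 (21): add — endpoints in different components.
The 8th edge added is R7—R8.

R7-R8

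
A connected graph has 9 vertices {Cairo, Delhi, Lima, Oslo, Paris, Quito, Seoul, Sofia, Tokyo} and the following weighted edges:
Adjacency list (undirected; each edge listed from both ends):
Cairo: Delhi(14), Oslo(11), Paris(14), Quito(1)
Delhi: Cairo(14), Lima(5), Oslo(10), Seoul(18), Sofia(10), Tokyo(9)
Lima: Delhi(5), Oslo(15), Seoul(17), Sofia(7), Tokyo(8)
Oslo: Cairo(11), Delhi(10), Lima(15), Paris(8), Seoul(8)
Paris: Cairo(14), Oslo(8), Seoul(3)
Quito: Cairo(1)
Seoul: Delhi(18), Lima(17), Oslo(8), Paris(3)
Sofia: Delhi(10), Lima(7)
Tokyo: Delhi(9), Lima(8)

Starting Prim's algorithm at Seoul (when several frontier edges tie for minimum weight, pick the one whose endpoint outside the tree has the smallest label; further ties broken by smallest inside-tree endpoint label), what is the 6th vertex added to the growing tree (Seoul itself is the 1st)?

Sofia

Prim, starting at Seoul.
Step 1: cheapest edge leaving the tree is Paris–Seoul (3); add Paris.
Step 2: cheapest edge leaving the tree is Oslo–Paris (8); add Oslo.
Step 3: cheapest edge leaving the tree is Delhi–Oslo (10); add Delhi.
Step 4: cheapest edge leaving the tree is Delhi–Lima (5); add Lima.
Step 5: cheapest edge leaving the tree is Lima–Sofia (7); add Sofia.
Step 6: cheapest edge leaving the tree is Lima–Tokyo (8); add Tokyo.
Step 7: cheapest edge leaving the tree is Cairo–Oslo (11); add Cairo.
Step 8: cheapest edge leaving the tree is Cairo–Quito (1); add Quito.
Vertex order: Seoul, Paris, Oslo, Delhi, Lima, Sofia, Tokyo, Cairo, Quito. The 6th vertex is Sofia.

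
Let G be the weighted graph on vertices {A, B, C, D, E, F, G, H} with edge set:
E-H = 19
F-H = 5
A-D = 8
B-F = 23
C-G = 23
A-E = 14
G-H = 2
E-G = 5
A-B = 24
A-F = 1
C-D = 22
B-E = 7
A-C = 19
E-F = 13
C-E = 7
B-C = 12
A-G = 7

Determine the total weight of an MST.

Kruskal's algorithm — process edges by increasing weight (ties by edge label):
A-F (1): add — endpoints in different components.
G-H (2): add — endpoints in different components.
E-G (5): add — endpoints in different components.
F-H (5): add — endpoints in different components.
A-G (7): skip — A and G already connected.
B-E (7): add — endpoints in different components.
C-E (7): add — endpoints in different components.
A-D (8): add — endpoints in different components.
MST edges: A-F, G-H, E-G, F-H, B-E, C-E, A-D; total weight 1+2+5+5+7+7+8 = 35.

35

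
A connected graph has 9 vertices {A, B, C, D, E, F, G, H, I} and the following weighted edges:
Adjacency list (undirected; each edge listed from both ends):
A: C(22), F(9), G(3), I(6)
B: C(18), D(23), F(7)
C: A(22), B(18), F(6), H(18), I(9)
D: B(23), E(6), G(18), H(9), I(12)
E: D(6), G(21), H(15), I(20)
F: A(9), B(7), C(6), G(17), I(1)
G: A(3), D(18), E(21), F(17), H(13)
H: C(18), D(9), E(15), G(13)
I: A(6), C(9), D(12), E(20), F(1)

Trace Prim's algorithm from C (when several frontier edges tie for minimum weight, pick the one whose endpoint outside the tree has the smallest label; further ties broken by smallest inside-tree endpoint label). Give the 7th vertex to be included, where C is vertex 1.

D

Prim, starting at C.
Step 1: cheapest edge leaving the tree is C–F (6); add F.
Step 2: cheapest edge leaving the tree is F–I (1); add I.
Step 3: cheapest edge leaving the tree is A–I (6); add A.
Step 4: cheapest edge leaving the tree is A–G (3); add G.
Step 5: cheapest edge leaving the tree is B–F (7); add B.
Step 6: cheapest edge leaving the tree is D–I (12); add D.
Step 7: cheapest edge leaving the tree is D–E (6); add E.
Step 8: cheapest edge leaving the tree is D–H (9); add H.
Vertex order: C, F, I, A, G, B, D, E, H. The 7th vertex is D.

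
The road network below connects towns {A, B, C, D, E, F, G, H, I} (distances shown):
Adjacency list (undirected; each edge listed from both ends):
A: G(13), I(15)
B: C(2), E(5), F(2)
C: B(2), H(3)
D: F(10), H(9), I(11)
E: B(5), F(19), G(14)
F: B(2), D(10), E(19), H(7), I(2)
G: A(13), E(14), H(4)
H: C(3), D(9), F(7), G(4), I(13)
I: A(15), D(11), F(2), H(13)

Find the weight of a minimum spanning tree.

40

Kruskal's algorithm — process edges by increasing weight (ties by edge label):
B C (2): add — endpoints in different components.
B F (2): add — endpoints in different components.
F I (2): add — endpoints in different components.
C H (3): add — endpoints in different components.
G H (4): add — endpoints in different components.
B E (5): add — endpoints in different components.
F H (7): skip — F and H already connected.
D H (9): add — endpoints in different components.
D F (10): skip — D and F already connected.
D I (11): skip — D and I already connected.
A G (13): add — endpoints in different components.
MST edges: B C, B F, F I, C H, G H, B E, D H, A G; total weight 2+2+2+3+4+5+9+13 = 40.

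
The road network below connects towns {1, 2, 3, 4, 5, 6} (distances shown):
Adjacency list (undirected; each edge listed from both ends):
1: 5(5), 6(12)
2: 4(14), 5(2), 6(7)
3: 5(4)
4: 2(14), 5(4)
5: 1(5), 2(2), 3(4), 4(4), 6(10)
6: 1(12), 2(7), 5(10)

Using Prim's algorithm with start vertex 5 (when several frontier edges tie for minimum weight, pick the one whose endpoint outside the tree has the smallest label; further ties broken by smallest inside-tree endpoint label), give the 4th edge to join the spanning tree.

1-5

Grow the tree from 5 using Prim:
Step 1: cheapest edge leaving the tree is 2 5 (2); add 2.
Step 2: cheapest edge leaving the tree is 3 5 (4); add 3.
Step 3: cheapest edge leaving the tree is 4 5 (4); add 4.
Step 4: cheapest edge leaving the tree is 1 5 (5); add 1.
Step 5: cheapest edge leaving the tree is 2 6 (7); add 6.
The 4th edge added is 1 5.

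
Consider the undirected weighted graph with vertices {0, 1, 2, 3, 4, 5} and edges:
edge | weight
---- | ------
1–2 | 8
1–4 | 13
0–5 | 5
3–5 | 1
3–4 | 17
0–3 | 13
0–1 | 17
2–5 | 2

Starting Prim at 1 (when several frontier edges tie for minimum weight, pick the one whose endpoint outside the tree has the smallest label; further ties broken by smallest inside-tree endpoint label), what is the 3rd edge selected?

Prim's algorithm from 1:
Step 1: cheapest edge leaving the tree is 1–2 (8); add 2.
Step 2: cheapest edge leaving the tree is 2–5 (2); add 5.
Step 3: cheapest edge leaving the tree is 3–5 (1); add 3.
Step 4: cheapest edge leaving the tree is 0–5 (5); add 0.
Step 5: cheapest edge leaving the tree is 1–4 (13); add 4.
The 3rd edge added is 3–5.

3-5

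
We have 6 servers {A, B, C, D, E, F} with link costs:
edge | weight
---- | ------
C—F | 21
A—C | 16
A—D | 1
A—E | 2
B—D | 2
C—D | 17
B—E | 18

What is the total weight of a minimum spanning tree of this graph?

Prim's algorithm from A:
Step 1: frontier [A—D 1, A—E 2, A—C 16] → take A—D (1); add D.
Step 2: frontier [A—E 2, A—C 16, B—D 2, C—D 17] → take B—D (2); add B.
Step 3: frontier [A—E 2, A—C 16, B—E 18, C—D 17] → take A—E (2); add E.
Step 4: frontier [A—C 16, C—D 17] → take A—C (16); add C.
Step 5: frontier [C—F 21] → take C—F (21); add F.
MST edges: A—D, B—D, A—E, A—C, C—F; total weight 1+2+2+16+21 = 42.

42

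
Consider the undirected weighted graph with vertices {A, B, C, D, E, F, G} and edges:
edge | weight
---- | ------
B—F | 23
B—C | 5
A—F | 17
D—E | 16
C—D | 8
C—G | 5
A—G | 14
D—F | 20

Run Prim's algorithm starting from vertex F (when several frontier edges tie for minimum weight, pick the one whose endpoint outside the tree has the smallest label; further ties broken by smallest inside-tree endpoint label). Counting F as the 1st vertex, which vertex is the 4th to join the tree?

C

Prim's algorithm from F:
Step 1: frontier [A—F 17, D—F 20, B—F 23] → take A—F (17); add A.
Step 2: frontier [A—G 14, D—F 20, B—F 23] → take A—G (14); add G.
Step 3: frontier [D—F 20, B—F 23, C—G 5] → take C—G (5); add C.
Step 4: frontier [B—C 5, C—D 8, D—F 20, B—F 23] → take B—C (5); add B.
Step 5: frontier [C—D 8, D—F 20] → take C—D (8); add D.
Step 6: frontier [D—E 16] → take D—E (16); add E.
Vertex order: F, A, G, C, B, D, E. The 4th vertex is C.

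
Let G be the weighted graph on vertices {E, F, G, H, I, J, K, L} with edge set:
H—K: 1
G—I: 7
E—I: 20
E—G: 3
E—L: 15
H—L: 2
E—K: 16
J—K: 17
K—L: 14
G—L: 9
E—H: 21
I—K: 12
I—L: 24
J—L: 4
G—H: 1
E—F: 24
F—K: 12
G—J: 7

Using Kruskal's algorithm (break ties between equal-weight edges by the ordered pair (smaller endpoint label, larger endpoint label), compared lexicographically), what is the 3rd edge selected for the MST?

H-L

Kruskal's algorithm — process edges by increasing weight (ties by edge label):
G—H (1): add — endpoints in different components.
H—K (1): add — endpoints in different components.
H—L (2): add — endpoints in different components.
E—G (3): add — endpoints in different components.
J—L (4): add — endpoints in different components.
G—I (7): add — endpoints in different components.
G—J (7): skip — G and J already connected.
G—L (9): skip — G and L already connected.
F—K (12): add — endpoints in different components.
The 3rd edge added is H—L.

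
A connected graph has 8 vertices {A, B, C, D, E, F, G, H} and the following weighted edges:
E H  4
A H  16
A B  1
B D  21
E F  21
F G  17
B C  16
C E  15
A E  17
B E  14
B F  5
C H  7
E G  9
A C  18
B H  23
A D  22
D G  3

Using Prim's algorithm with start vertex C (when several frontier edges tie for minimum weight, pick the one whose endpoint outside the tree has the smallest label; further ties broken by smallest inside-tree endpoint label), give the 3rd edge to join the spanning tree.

Prim's algorithm from C:
Step 1: cheapest edge leaving the tree is C H (7); add H.
Step 2: cheapest edge leaving the tree is E H (4); add E.
Step 3: cheapest edge leaving the tree is E G (9); add G.
Step 4: cheapest edge leaving the tree is D G (3); add D.
Step 5: cheapest edge leaving the tree is B E (14); add B.
Step 6: cheapest edge leaving the tree is A B (1); add A.
Step 7: cheapest edge leaving the tree is B F (5); add F.
The 3rd edge added is E G.

E-G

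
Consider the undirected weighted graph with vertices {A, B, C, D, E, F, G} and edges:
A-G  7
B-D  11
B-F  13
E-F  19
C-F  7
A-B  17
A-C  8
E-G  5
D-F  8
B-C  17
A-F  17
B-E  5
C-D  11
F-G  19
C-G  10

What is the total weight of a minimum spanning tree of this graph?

Grow the tree from A using Prim:
Step 1: cheapest edge leaving the tree is A-G (7); add G.
Step 2: cheapest edge leaving the tree is E-G (5); add E.
Step 3: cheapest edge leaving the tree is B-E (5); add B.
Step 4: cheapest edge leaving the tree is A-C (8); add C.
Step 5: cheapest edge leaving the tree is C-F (7); add F.
Step 6: cheapest edge leaving the tree is D-F (8); add D.
MST edges: A-G, E-G, B-E, A-C, C-F, D-F; total weight 7+5+5+8+7+8 = 40.

40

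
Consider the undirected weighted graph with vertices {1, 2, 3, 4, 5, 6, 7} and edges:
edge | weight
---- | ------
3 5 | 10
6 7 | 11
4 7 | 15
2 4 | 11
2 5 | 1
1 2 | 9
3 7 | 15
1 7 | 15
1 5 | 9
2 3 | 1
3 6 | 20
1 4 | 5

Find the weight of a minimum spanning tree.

42

Kruskal: consider edges lightest-first.
2 3 (1): add. Components now {1} {2,3} {4} {5} {6} {7}
2 5 (1): add. Components now {1} {2,3,5} {4} {6} {7}
1 4 (5): add. Components now {1,4} {2,3,5} {6} {7}
1 2 (9): add. Components now {1,2,3,4,5} {6} {7}
1 5 (9): skip — 1 and 5 already connected.
3 5 (10): skip — 3 and 5 already connected.
2 4 (11): skip — 2 and 4 already connected.
6 7 (11): add. Components now {1,2,3,4,5} {6,7}
1 7 (15): add. Components now {1,2,3,4,5,6,7}
MST edges: 2 3, 2 5, 1 4, 1 2, 6 7, 1 7; total weight 1+1+5+9+11+15 = 42.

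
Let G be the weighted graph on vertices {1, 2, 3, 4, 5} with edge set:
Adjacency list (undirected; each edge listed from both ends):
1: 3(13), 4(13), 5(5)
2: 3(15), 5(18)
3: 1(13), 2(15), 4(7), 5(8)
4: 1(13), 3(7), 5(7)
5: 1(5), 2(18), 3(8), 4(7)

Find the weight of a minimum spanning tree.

34

Kruskal's algorithm — process edges by increasing weight (ties by edge label):
1 5 (5): add. Components now {1,5} {2} {3} {4}
3 4 (7): add. Components now {1,5} {2} {3,4}
4 5 (7): add. Components now {1,3,4,5} {2}
3 5 (8): skip — 3 and 5 already connected.
1 3 (13): skip — 1 and 3 already connected.
1 4 (13): skip — 1 and 4 already connected.
2 3 (15): add. Components now {1,2,3,4,5}
MST edges: 1 5, 3 4, 4 5, 2 3; total weight 5+7+7+15 = 34.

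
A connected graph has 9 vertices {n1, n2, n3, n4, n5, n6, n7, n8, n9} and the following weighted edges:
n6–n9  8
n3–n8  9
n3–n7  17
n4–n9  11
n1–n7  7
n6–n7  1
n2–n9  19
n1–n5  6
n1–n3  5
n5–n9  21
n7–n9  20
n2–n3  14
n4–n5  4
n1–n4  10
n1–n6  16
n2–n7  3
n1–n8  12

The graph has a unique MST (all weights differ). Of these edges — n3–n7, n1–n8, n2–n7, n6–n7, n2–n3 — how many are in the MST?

Kruskal: consider edges lightest-first.
n6–n7 (1): add — endpoints in different components.
n2–n7 (3): add — endpoints in different components.
n4–n5 (4): add — endpoints in different components.
n1–n3 (5): add — endpoints in different components.
n1–n5 (6): add — endpoints in different components.
n1–n7 (7): add — endpoints in different components.
n6–n9 (8): add — endpoints in different components.
n3–n8 (9): add — endpoints in different components.
MST edge set: {n6–n7, n2–n7, n4–n5, n1–n3, n1–n5, n1–n7, n6–n9, n3–n8}.
Of the listed edges, {n2–n7, n6–n7} are in the MST → 2.

2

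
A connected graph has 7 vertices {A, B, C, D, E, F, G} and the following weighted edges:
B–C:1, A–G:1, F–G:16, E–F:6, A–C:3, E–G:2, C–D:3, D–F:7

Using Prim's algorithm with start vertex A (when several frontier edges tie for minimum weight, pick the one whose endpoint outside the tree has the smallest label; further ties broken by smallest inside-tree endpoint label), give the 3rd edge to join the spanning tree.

A-C

Prim's algorithm from A:
Step 1: frontier [A–G 1, A–C 3] → take A–G (1); add G.
Step 2: frontier [A–C 3, E–G 2, F–G 16] → take E–G (2); add E.
Step 3: frontier [A–C 3, E–F 6, F–G 16] → take A–C (3); add C.
Step 4: frontier [B–C 1, C–D 3, E–F 6, F–G 16] → take B–C (1); add B.
Step 5: frontier [C–D 3, E–F 6, F–G 16] → take C–D (3); add D.
Step 6: frontier [D–F 7, E–F 6, F–G 16] → take E–F (6); add F.
The 3rd edge added is A–C.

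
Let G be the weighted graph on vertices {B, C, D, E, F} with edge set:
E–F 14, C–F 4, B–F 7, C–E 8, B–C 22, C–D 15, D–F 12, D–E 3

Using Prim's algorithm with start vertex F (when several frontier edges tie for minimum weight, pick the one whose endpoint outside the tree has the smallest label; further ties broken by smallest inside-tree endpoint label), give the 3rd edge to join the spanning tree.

Grow the tree from F using Prim:
Step 1: frontier [C–F 4, B–F 7, D–F 12, E–F 14] → take C–F (4); add C.
Step 2: frontier [C–E 8, C–D 15, B–C 22, B–F 7, D–F 12, E–F 14] → take B–F (7); add B.
Step 3: frontier [C–E 8, C–D 15, D–F 12, E–F 14] → take C–E (8); add E.
Step 4: frontier [C–D 15, D–E 3, D–F 12] → take D–E (3); add D.
The 3rd edge added is C–E.

C-E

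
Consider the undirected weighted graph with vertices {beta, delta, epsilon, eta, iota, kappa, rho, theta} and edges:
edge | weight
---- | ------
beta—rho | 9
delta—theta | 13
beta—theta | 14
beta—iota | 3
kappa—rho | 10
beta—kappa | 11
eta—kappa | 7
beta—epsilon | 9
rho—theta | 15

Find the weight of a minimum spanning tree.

Prim, starting at epsilon.
Step 1: cheapest edge leaving the tree is beta—epsilon (9); add beta.
Step 2: cheapest edge leaving the tree is beta—iota (3); add iota.
Step 3: cheapest edge leaving the tree is beta—rho (9); add rho.
Step 4: cheapest edge leaving the tree is kappa—rho (10); add kappa.
Step 5: cheapest edge leaving the tree is eta—kappa (7); add eta.
Step 6: cheapest edge leaving the tree is beta—theta (14); add theta.
Step 7: cheapest edge leaving the tree is delta—theta (13); add delta.
MST edges: beta—epsilon, beta—iota, beta—rho, kappa—rho, eta—kappa, beta—theta, delta—theta; total weight 9+3+9+10+7+14+13 = 65.

65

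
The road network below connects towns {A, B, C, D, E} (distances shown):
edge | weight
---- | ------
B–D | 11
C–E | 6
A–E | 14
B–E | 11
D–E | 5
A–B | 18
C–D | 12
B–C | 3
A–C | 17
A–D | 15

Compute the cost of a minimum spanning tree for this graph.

Sort edges by weight, then run Kruskal:
B–C (3): add. Components now {A} {B,C} {D} {E}
D–E (5): add. Components now {A} {B,C} {D,E}
C–E (6): add. Components now {A} {B,C,D,E}
B–D (11): skip — B and D already connected.
B–E (11): skip — B and E already connected.
C–D (12): skip — C and D already connected.
A–E (14): add. Components now {A,B,C,D,E}
MST edges: B–C, D–E, C–E, A–E; total weight 3+5+6+14 = 28.

28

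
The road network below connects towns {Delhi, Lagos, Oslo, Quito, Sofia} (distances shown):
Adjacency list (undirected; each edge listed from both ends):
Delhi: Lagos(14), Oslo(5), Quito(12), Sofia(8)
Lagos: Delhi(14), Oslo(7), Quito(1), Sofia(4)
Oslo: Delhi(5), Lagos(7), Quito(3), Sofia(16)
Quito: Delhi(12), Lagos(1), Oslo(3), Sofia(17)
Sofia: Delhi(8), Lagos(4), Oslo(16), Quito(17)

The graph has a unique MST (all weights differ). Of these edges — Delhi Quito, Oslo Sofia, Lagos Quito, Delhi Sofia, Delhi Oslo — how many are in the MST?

2

Sort edges by weight, then run Kruskal:
Lagos Quito (1): add. Components now {Delhi} {Sofia} {Lagos,Quito} {Oslo}
Oslo Quito (3): add. Components now {Delhi} {Sofia} {Lagos,Oslo,Quito}
Lagos Sofia (4): add. Components now {Delhi} {Lagos,Oslo,Quito,Sofia}
Delhi Oslo (5): add. Components now {Delhi,Lagos,Oslo,Quito,Sofia}
MST edge set: {Lagos Quito, Oslo Quito, Lagos Sofia, Delhi Oslo}.
Of the listed edges, {Lagos Quito, Delhi Oslo} are in the MST → 2.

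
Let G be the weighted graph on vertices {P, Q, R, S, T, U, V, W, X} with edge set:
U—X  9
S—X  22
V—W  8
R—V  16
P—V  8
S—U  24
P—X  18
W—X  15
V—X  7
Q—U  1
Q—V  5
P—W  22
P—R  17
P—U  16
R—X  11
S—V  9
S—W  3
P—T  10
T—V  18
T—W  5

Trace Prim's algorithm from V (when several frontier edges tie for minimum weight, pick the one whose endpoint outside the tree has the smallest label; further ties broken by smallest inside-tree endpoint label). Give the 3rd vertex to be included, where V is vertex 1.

U

Prim's algorithm from V:
Step 1: cheapest edge leaving the tree is Q—V (5); add Q.
Step 2: cheapest edge leaving the tree is Q—U (1); add U.
Step 3: cheapest edge leaving the tree is V—X (7); add X.
Step 4: cheapest edge leaving the tree is P—V (8); add P.
Step 5: cheapest edge leaving the tree is V—W (8); add W.
Step 6: cheapest edge leaving the tree is S—W (3); add S.
Step 7: cheapest edge leaving the tree is T—W (5); add T.
Step 8: cheapest edge leaving the tree is R—X (11); add R.
Vertex order: V, Q, U, X, P, W, S, T, R. The 3rd vertex is U.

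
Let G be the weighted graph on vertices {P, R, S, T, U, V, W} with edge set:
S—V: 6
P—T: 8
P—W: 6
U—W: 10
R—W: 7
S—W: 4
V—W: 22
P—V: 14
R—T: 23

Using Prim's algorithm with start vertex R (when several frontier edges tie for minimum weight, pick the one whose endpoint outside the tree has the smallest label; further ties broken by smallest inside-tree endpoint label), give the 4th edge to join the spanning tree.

S-V

Grow the tree from R using Prim:
Step 1: cheapest edge leaving the tree is R—W (7); add W.
Step 2: cheapest edge leaving the tree is S—W (4); add S.
Step 3: cheapest edge leaving the tree is P—W (6); add P.
Step 4: cheapest edge leaving the tree is S—V (6); add V.
Step 5: cheapest edge leaving the tree is P—T (8); add T.
Step 6: cheapest edge leaving the tree is U—W (10); add U.
The 4th edge added is S—V.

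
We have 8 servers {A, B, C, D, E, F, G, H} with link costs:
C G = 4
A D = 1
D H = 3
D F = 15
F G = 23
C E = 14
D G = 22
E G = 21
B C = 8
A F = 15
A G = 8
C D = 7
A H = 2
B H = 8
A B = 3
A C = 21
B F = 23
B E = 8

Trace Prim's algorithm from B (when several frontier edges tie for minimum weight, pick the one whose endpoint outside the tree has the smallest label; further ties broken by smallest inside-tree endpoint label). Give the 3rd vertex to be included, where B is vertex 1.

Prim, starting at B.
Step 1: cheapest edge leaving the tree is A B (3); add A.
Step 2: cheapest edge leaving the tree is A D (1); add D.
Step 3: cheapest edge leaving the tree is A H (2); add H.
Step 4: cheapest edge leaving the tree is C D (7); add C.
Step 5: cheapest edge leaving the tree is C G (4); add G.
Step 6: cheapest edge leaving the tree is B E (8); add E.
Step 7: cheapest edge leaving the tree is A F (15); add F.
Vertex order: B, A, D, H, C, G, E, F. The 3rd vertex is D.

D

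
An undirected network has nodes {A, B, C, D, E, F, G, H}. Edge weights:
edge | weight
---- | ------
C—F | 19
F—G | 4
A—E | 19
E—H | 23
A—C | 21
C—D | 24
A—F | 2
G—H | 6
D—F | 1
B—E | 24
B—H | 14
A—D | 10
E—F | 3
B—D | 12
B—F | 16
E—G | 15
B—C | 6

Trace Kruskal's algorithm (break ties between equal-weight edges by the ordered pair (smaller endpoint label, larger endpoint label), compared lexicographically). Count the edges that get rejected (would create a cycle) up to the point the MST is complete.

1

Sort edges by weight, then run Kruskal:
D—F (1): add — endpoints in different components.
A—F (2): add — endpoints in different components.
E—F (3): add — endpoints in different components.
F—G (4): add — endpoints in different components.
B—C (6): add — endpoints in different components.
G—H (6): add — endpoints in different components.
A—D (10): skip — A and D already connected.
B—D (12): add — endpoints in different components.
Edges rejected before the tree was complete: 1.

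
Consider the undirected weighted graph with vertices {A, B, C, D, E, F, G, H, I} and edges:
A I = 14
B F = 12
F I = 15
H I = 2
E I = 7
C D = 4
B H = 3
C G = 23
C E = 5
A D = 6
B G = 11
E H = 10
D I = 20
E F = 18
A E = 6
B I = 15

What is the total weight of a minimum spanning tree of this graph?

50

Sort edges by weight, then run Kruskal:
H I (2): add — endpoints in different components.
B H (3): add — endpoints in different components.
C D (4): add — endpoints in different components.
C E (5): add — endpoints in different components.
A D (6): add — endpoints in different components.
A E (6): skip — A and E already connected.
E I (7): add — endpoints in different components.
E H (10): skip — E and H already connected.
B G (11): add — endpoints in different components.
B F (12): add — endpoints in different components.
MST edges: H I, B H, C D, C E, A D, E I, B G, B F; total weight 2+3+4+5+6+7+11+12 = 50.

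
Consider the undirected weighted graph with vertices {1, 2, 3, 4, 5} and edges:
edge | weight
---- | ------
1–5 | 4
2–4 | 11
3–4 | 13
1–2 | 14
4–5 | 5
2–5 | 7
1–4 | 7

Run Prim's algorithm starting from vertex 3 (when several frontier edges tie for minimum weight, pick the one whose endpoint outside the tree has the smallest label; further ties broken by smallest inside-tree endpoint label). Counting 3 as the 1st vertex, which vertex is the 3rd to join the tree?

Prim, starting at 3.
Step 1: cheapest edge leaving the tree is 3–4 (13); add 4.
Step 2: cheapest edge leaving the tree is 4–5 (5); add 5.
Step 3: cheapest edge leaving the tree is 1–5 (4); add 1.
Step 4: cheapest edge leaving the tree is 2–5 (7); add 2.
Vertex order: 3, 4, 5, 1, 2. The 3rd vertex is 5.

5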